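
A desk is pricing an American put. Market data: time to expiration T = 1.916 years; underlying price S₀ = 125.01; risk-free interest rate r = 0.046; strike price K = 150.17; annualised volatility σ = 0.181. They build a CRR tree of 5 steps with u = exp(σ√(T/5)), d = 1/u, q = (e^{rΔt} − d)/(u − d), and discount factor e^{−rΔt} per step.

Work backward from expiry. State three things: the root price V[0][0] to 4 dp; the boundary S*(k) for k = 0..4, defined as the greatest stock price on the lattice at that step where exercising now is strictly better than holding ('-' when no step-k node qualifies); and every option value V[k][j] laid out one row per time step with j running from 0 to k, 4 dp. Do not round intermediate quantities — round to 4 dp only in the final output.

Δt=0.38320  u=1.11856  d=0.89400  q=0.55121  discount=0.98253
step 5 (expiry): payoffs max(K−S,0) = 78.7791 60.8469 38.4105 10.3385 0.0000 0.0000
step 4: (k=4,j=0): S=79.8552, (K−S)⁺=70.3148, hold=67.6909 ⇒ V=70.3148 exercise | (k=4,j=1): S=99.9135, (K−S)⁺=50.2565, hold=47.6327 ⇒ V=50.2565 exercise | (k=4,j=2): S=125.0100, (K−S)⁺=25.1600, hold=22.5361 ⇒ V=25.1600 exercise | (k=4,j=3): S=156.4104, (K−S)⁺=0.0000, hold=4.5587 ⇒ V=4.5587 continue | (k=4,j=4): S=195.6980, (K−S)⁺=0.0000, hold=0.0000 ⇒ V=0.0000 continue  boundary S*=125.0100
step 3: (k=3,j=0): S=89.3231, (K−S)⁺=60.8469, hold=58.2231 ⇒ V=60.8469 exercise | (k=3,j=1): S=111.7595, (K−S)⁺=38.4105, hold=35.7866 ⇒ V=38.4105 exercise | (k=3,j=2): S=139.8315, (K−S)⁺=10.3385, hold=13.5631 ⇒ V=13.5631 continue | (k=3,j=3): S=174.9548, (K−S)⁺=0.0000, hold=2.0102 ⇒ V=2.0102 continue  boundary S*=111.7595
step 2: (k=2,j=0): S=99.9135, (K−S)⁺=50.2565, hold=47.6327 ⇒ V=50.2565 exercise | (k=2,j=1): S=125.0100, (K−S)⁺=25.1600, hold=24.2825 ⇒ V=25.1600 exercise | (k=2,j=2): S=156.4104, (K−S)⁺=0.0000, hold=7.0693 ⇒ V=7.0693 continue  boundary S*=125.0100
step 1: (k=1,j=0): S=111.7595, (K−S)⁺=38.4105, hold=35.7866 ⇒ V=38.4105 exercise | (k=1,j=1): S=139.8315, (K−S)⁺=10.3385, hold=14.9228 ⇒ V=14.9228 continue  boundary S*=111.7595
step 0: (k=0,j=0): S=125.0100, (K−S)⁺=25.1600, hold=25.0189 ⇒ V=25.1600 exercise  boundary S*=125.0100

price = 25.1600
boundary = 125.0100 111.7595 125.0100 111.7595 125.0100
tree:
25.1600
38.4105 14.9228
50.2565 25.1600 7.0693
60.8469 38.4105 13.5631 2.0102
70.3148 50.2565 25.1600 4.5587 0.0000
78.7791 60.8469 38.4105 10.3385 0.0000 0.0000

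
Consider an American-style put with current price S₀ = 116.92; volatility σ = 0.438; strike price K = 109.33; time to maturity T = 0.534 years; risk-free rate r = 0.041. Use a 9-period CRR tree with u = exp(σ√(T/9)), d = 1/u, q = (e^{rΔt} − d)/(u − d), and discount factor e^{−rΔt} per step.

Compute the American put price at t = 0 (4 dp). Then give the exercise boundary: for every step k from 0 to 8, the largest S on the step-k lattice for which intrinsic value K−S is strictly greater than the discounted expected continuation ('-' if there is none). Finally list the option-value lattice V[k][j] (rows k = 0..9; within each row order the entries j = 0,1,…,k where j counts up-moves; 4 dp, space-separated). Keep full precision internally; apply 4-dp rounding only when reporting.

Δt=0.05933  u=1.11259  d=0.89880  q=0.48475  discount=0.99757
step 9 (expiry): payoffs max(K−S,0) = 64.5715 53.9255 40.7473 24.4346 4.2418 0.0000 0.0000 0.0000 0.0000 0.0000
step 8: (k=8,j=0): S=49.7978, (K−S)⁺=59.5322, hold=59.2666 ⇒ V=59.5322 exercise | (k=8,j=1): S=61.6424, (K−S)⁺=47.6876, hold=47.4219 ⇒ V=47.6876 exercise | (k=8,j=2): S=76.3044, (K−S)⁺=33.0256, hold=32.7600 ⇒ V=33.0256 exercise | (k=8,j=3): S=94.4537, (K−S)⁺=14.8763, hold=14.6106 ⇒ V=14.8763 exercise | (k=8,j=4): S=116.9200, (K−S)⁺=0.0000, hold=2.1803 ⇒ V=2.1803 continue | (k=8,j=5): S=144.7300, (K−S)⁺=0.0000, hold=0.0000 ⇒ V=0.0000 continue | (k=8,j=6): S=179.1547, (K−S)⁺=0.0000, hold=0.0000 ⇒ V=0.0000 continue | (k=8,j=7): S=221.7675, (K−S)⁺=0.0000, hold=0.0000 ⇒ V=0.0000 continue | (k=8,j=8): S=274.5160, (K−S)⁺=0.0000, hold=0.0000 ⇒ V=0.0000 continue  boundary S*=94.4537
step 7: (k=7,j=0): S=55.4045, (K−S)⁺=53.9255, hold=53.6599 ⇒ V=53.9255 exercise | (k=7,j=1): S=68.5827, (K−S)⁺=40.7473, hold=40.4817 ⇒ V=40.7473 exercise | (k=7,j=2): S=84.8954, (K−S)⁺=24.4346, hold=24.1689 ⇒ V=24.4346 exercise | (k=7,j=3): S=105.0882, (K−S)⁺=4.2418, hold=8.7008 ⇒ V=8.7008 continue | (k=7,j=4): S=130.0839, (K−S)⁺=0.0000, hold=1.1207 ⇒ V=1.1207 continue | (k=7,j=5): S=161.0250, (K−S)⁺=0.0000, hold=0.0000 ⇒ V=0.0000 continue | (k=7,j=6): S=199.3256, (K−S)⁺=0.0000, hold=0.0000 ⇒ V=0.0000 continue | (k=7,j=7): S=246.7361, (K−S)⁺=0.0000, hold=0.0000 ⇒ V=0.0000 continue  boundary S*=84.8954
step 6: (k=6,j=0): S=61.6424, (K−S)⁺=47.6876, hold=47.4219 ⇒ V=47.6876 exercise | (k=6,j=1): S=76.3044, (K−S)⁺=33.0256, hold=32.7600 ⇒ V=33.0256 exercise | (k=6,j=2): S=94.4537, (K−S)⁺=14.8763, hold=16.7668 ⇒ V=16.7668 continue | (k=6,j=3): S=116.9200, (K−S)⁺=0.0000, hold=5.0141 ⇒ V=5.0141 continue | (k=6,j=4): S=144.7300, (K−S)⁺=0.0000, hold=0.5760 ⇒ V=0.5760 continue | (k=6,j=5): S=179.1547, (K−S)⁺=0.0000, hold=0.0000 ⇒ V=0.0000 continue | (k=6,j=6): S=221.7675, (K−S)⁺=0.0000, hold=0.0000 ⇒ V=0.0000 continue  boundary S*=76.3044
step 5: (k=5,j=0): S=68.5827, (K−S)⁺=40.7473, hold=40.4817 ⇒ V=40.7473 exercise | (k=5,j=1): S=84.8954, (K−S)⁺=24.4346, hold=25.0832 ⇒ V=25.0832 continue | (k=5,j=2): S=105.0882, (K−S)⁺=4.2418, hold=11.0429 ⇒ V=11.0429 continue | (k=5,j=3): S=130.0839, (K−S)⁺=0.0000, hold=2.8558 ⇒ V=2.8558 continue | (k=5,j=4): S=161.0250, (K−S)⁺=0.0000, hold=0.2961 ⇒ V=0.2961 continue | (k=5,j=5): S=199.3256, (K−S)⁺=0.0000, hold=0.0000 ⇒ V=0.0000 continue  boundary S*=68.5827
step 4: (k=4,j=0): S=76.3044, (K−S)⁺=33.0256, hold=33.0736 ⇒ V=33.0736 continue | (k=4,j=1): S=94.4537, (K−S)⁺=14.8763, hold=18.2328 ⇒ V=18.2328 continue | (k=4,j=2): S=116.9200, (K−S)⁺=0.0000, hold=7.0570 ⇒ V=7.0570 continue | (k=4,j=3): S=144.7300, (K−S)⁺=0.0000, hold=1.6111 ⇒ V=1.6111 continue | (k=4,j=4): S=179.1547, (K−S)⁺=0.0000, hold=0.1522 ⇒ V=0.1522 continue  boundary S*=-
step 3: (k=3,j=0): S=84.8954, (K−S)⁺=24.4346, hold=25.8167 ⇒ V=25.8167 continue | (k=3,j=1): S=105.0882, (K−S)⁺=4.2418, hold=12.7843 ⇒ V=12.7843 continue | (k=3,j=2): S=130.0839, (K−S)⁺=0.0000, hold=4.4064 ⇒ V=4.4064 continue | (k=3,j=3): S=161.0250, (K−S)⁺=0.0000, hold=0.9017 ⇒ V=0.9017 continue  boundary S*=-
step 2: (k=2,j=0): S=94.4537, (K−S)⁺=14.8763, hold=19.4519 ⇒ V=19.4519 continue | (k=2,j=1): S=116.9200, (K−S)⁺=0.0000, hold=8.7019 ⇒ V=8.7019 continue | (k=2,j=2): S=144.7300, (K−S)⁺=0.0000, hold=2.7009 ⇒ V=2.7009 continue  boundary S*=-
step 1: (k=1,j=0): S=105.0882, (K−S)⁺=4.2418, hold=14.2063 ⇒ V=14.2063 continue | (k=1,j=1): S=130.0839, (K−S)⁺=0.0000, hold=5.7789 ⇒ V=5.7789 continue  boundary S*=-
step 0: (k=0,j=0): S=116.9200, (K−S)⁺=0.0000, hold=10.0966 ⇒ V=10.0966 continue  boundary S*=-

price = 10.0966
boundary = - - - - - 68.5827 76.3044 84.8954 94.4537
tree:
10.0966
14.2063 5.7789
19.4519 8.7019 2.7009
25.8167 12.7843 4.4064 0.9017
33.0736 18.2328 7.0570 1.6111 0.1522
40.7473 25.0832 11.0429 2.8558 0.2961 0.0000
47.6876 33.0256 16.7668 5.0141 0.5760 0.0000 0.0000
53.9255 40.7473 24.4346 8.7008 1.1207 0.0000 0.0000 0.0000
59.5322 47.6876 33.0256 14.8763 2.1803 0.0000 0.0000 0.0000 0.0000
64.5715 53.9255 40.7473 24.4346 4.2418 0.0000 0.0000 0.0000 0.0000 0.0000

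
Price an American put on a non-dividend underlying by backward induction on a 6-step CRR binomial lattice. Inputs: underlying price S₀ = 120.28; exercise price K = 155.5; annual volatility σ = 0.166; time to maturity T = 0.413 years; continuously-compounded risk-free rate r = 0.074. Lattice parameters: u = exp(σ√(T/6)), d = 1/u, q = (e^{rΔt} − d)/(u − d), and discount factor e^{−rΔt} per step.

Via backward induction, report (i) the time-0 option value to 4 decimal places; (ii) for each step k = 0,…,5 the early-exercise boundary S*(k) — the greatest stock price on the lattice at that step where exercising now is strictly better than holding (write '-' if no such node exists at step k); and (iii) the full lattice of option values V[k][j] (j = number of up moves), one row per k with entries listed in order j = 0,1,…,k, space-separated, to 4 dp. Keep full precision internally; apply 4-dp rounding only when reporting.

Δt=0.06883  u=1.04451  d=0.95738  q=0.54772  discount=0.99492
step 6 (expiry): payoffs max(K−S,0) = 62.8795 54.4501 45.2535 35.2200 24.2733 12.3304 0.0000
step 5: (k=5,j=0): S=96.7435, (K−S)⁺=58.7565, hold=57.9665 ⇒ V=58.7565 exercise | (k=5,j=1): S=105.5481, (K−S)⁺=49.9519, hold=49.1619 ⇒ V=49.9519 exercise | (k=5,j=2): S=115.1540, (K−S)⁺=40.3460, hold=39.5559 ⇒ V=40.3460 exercise | (k=5,j=3): S=125.6342, (K−S)⁺=29.8658, hold=29.0758 ⇒ V=29.8658 exercise | (k=5,j=4): S=137.0681, (K−S)⁺=18.4319, hold=17.6418 ⇒ V=18.4319 exercise | (k=5,j=5): S=149.5427, (K−S)⁺=5.9573, hold=5.5484 ⇒ V=5.9573 exercise  boundary S*=149.5427
step 4: (k=4,j=0): S=101.0499, (K−S)⁺=54.4501, hold=53.6600 ⇒ V=54.4501 exercise | (k=4,j=1): S=110.2465, (K−S)⁺=45.2535, hold=44.4635 ⇒ V=45.2535 exercise | (k=4,j=2): S=120.2800, (K−S)⁺=35.2200, hold=34.4299 ⇒ V=35.2200 exercise | (k=4,j=3): S=131.2267, (K−S)⁺=24.2733, hold=23.4833 ⇒ V=24.2733 exercise | (k=4,j=4): S=143.1696, (K−S)⁺=12.3304, hold=11.5403 ⇒ V=12.3304 exercise  boundary S*=143.1696
step 3: (k=3,j=0): S=105.5481, (K−S)⁺=49.9519, hold=49.1619 ⇒ V=49.9519 exercise | (k=3,j=1): S=115.1540, (K−S)⁺=40.3460, hold=39.5559 ⇒ V=40.3460 exercise | (k=3,j=2): S=125.6342, (K−S)⁺=29.8658, hold=29.0758 ⇒ V=29.8658 exercise | (k=3,j=3): S=137.0681, (K−S)⁺=18.4319, hold=17.6418 ⇒ V=18.4319 exercise  boundary S*=137.0681
step 2: (k=2,j=0): S=110.2465, (K−S)⁺=45.2535, hold=44.4635 ⇒ V=45.2535 exercise | (k=2,j=1): S=120.2800, (K−S)⁺=35.2200, hold=34.4299 ⇒ V=35.2200 exercise | (k=2,j=2): S=131.2267, (K−S)⁺=24.2733, hold=23.4833 ⇒ V=24.2733 exercise  boundary S*=131.2267
step 1: (k=1,j=0): S=115.1540, (K−S)⁺=40.3460, hold=39.5559 ⇒ V=40.3460 exercise | (k=1,j=1): S=125.6342, (K−S)⁺=29.8658, hold=29.0758 ⇒ V=29.8658 exercise  boundary S*=125.6342
step 0: (k=0,j=0): S=120.2800, (K−S)⁺=35.2200, hold=34.4299 ⇒ V=35.2200 exercise  boundary S*=120.2800

price = 35.2200
boundary = 120.2800 125.6342 131.2267 137.0681 143.1696 149.5427
tree:
35.2200
40.3460 29.8658
45.2535 35.2200 24.2733
49.9519 40.3460 29.8658 18.4319
54.4501 45.2535 35.2200 24.2733 12.3304
58.7565 49.9519 40.3460 29.8658 18.4319 5.9573
62.8795 54.4501 45.2535 35.2200 24.2733 12.3304 0.0000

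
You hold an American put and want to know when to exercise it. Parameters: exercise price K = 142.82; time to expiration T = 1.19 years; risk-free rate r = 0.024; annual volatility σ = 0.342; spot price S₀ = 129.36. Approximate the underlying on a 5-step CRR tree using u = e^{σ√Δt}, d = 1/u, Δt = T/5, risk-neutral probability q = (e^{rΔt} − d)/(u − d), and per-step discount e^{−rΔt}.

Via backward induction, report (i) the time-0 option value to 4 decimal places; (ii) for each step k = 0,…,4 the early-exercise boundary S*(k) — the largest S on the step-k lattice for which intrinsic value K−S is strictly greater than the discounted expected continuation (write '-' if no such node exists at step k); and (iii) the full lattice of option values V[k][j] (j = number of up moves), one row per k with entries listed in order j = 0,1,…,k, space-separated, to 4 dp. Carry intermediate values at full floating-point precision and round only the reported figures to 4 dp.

Δt=0.23800, u=1.18157, d=0.84633, q=0.47547, disc=e^(-rΔt)=0.99430
k=5 terminal: V=max(K-S,0) → 86.6506 64.4013 33.3387 0.0000 0.0000 0.0000
k=4: j=0 S=66.3681 intr=76.4519 cont=75.6384 V=76.4519[EX]; j=1 S=92.6573 intr=50.1627 cont=49.3492 V=50.1627[EX]; j=2 S=129.3600 intr=13.4600 cont=17.3875 V=17.3875[hold]; j=3 S=180.6010 intr=0.0000 cont=0.0000 V=0.0000[hold]; j=4 S=252.1392 intr=0.0000 cont=0.0000 V=0.0000[hold]  S*(4)=92.6573
k=3: j=0 S=78.4187 intr=64.4013 cont=63.5878 V=64.4013[EX]; j=1 S=109.4813 intr=33.3387 cont=34.3820 V=34.3820[hold]; j=2 S=152.8481 intr=0.0000 cont=9.0683 V=9.0683[hold]; j=3 S=213.3931 intr=0.0000 cont=0.0000 V=0.0000[hold]  S*(3)=78.4187
k=2: j=0 S=92.6573 intr=50.1627 cont=49.8424 V=50.1627[EX]; j=1 S=129.3600 intr=13.4600 cont=22.2188 V=22.2188[hold]; j=2 S=180.6010 intr=0.0000 cont=4.7295 V=4.7295[hold]  S*(2)=92.6573
k=1: j=0 S=109.4813 intr=33.3387 cont=36.6661 V=36.6661[hold]; j=1 S=152.8481 intr=0.0000 cont=13.8239 V=13.8239[hold]  S*(1)=-
k=0: j=0 S=129.3600 intr=13.4600 cont=25.6583 V=25.6583[hold]  S*(0)=-

price = 25.6583
boundary = - - 92.6573 78.4187 92.6573
tree:
25.6583
36.6661 13.8239
50.1627 22.2188 4.7295
64.4013 34.3820 9.0683 0.0000
76.4519 50.1627 17.3875 0.0000 0.0000
86.6506 64.4013 33.3387 0.0000 0.0000 0.0000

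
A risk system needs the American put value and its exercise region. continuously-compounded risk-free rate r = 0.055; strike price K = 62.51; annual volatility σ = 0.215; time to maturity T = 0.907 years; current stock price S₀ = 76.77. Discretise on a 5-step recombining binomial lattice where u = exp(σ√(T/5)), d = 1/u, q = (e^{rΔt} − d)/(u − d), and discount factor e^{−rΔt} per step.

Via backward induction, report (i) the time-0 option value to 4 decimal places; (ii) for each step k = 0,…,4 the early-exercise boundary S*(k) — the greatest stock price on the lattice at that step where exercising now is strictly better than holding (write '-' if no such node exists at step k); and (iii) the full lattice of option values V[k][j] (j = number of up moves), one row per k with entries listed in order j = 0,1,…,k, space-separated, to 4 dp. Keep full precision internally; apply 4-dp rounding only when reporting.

Δt=0.18140  u=1.09589  d=0.91250  q=0.53180  discount=0.99007
step 5 (expiry): payoffs max(K−S,0) = 13.9422 4.1809 0.0000 0.0000 0.0000 0.0000
step 4: (k=4,j=0): S=53.2251, (K−S)⁺=9.2849, hold=8.6643 ⇒ V=9.2849 exercise | (k=4,j=1): S=63.9226, (K−S)⁺=0.0000, hold=1.9381 ⇒ V=1.9381 continue | (k=4,j=2): S=76.7700, (K−S)⁺=0.0000, hold=0.0000 ⇒ V=0.0000 continue | (k=4,j=3): S=92.1996, (K−S)⁺=0.0000, hold=0.0000 ⇒ V=0.0000 continue | (k=4,j=4): S=110.7303, (K−S)⁺=0.0000, hold=0.0000 ⇒ V=0.0000 continue  boundary S*=53.2251
step 3: (k=3,j=0): S=58.3291, (K−S)⁺=4.1809, hold=5.3245 ⇒ V=5.3245 continue | (k=3,j=1): S=70.0524, (K−S)⁺=0.0000, hold=0.8984 ⇒ V=0.8984 continue | (k=3,j=2): S=84.1318, (K−S)⁺=0.0000, hold=0.0000 ⇒ V=0.0000 continue | (k=3,j=3): S=101.0410, (K−S)⁺=0.0000, hold=0.0000 ⇒ V=0.0000 continue  boundary S*=-
step 2: (k=2,j=0): S=63.9226, (K−S)⁺=0.0000, hold=2.9412 ⇒ V=2.9412 continue | (k=2,j=1): S=76.7700, (K−S)⁺=0.0000, hold=0.4165 ⇒ V=0.4165 continue | (k=2,j=2): S=92.1996, (K−S)⁺=0.0000, hold=0.0000 ⇒ V=0.0000 continue  boundary S*=-
step 1: (k=1,j=0): S=70.0524, (K−S)⁺=0.0000, hold=1.5827 ⇒ V=1.5827 continue | (k=1,j=1): S=84.1318, (K−S)⁺=0.0000, hold=0.1931 ⇒ V=0.1931 continue  boundary S*=-
step 0: (k=0,j=0): S=76.7700, (K−S)⁺=0.0000, hold=0.8353 ⇒ V=0.8353 continue  boundary S*=-

price = 0.8353
boundary = - - - - 53.2251
tree:
0.8353
1.5827 0.1931
2.9412 0.4165 0.0000
5.3245 0.8984 0.0000 0.0000
9.2849 1.9381 0.0000 0.0000 0.0000
13.9422 4.1809 0.0000 0.0000 0.0000 0.0000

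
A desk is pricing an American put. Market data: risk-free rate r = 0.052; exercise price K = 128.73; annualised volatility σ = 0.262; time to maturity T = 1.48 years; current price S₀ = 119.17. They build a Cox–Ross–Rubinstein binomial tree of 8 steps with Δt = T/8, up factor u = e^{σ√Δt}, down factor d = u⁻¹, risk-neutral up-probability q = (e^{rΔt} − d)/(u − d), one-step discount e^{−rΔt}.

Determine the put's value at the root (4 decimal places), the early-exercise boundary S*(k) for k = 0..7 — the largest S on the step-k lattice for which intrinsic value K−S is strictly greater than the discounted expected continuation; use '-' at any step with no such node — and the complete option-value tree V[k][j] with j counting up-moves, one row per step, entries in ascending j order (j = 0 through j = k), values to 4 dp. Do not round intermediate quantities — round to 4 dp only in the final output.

Δt=0.18500  u=1.11929  d=0.89343  q=0.51466  discount=0.99043
step 8 (expiry): payoffs max(K−S,0) = 80.3529 68.1231 52.8017 33.6071 9.5600 0.0000 0.0000 0.0000 0.0000
step 7: (k=7,j=0): S=54.1478, (K−S)⁺=74.5822, hold=73.3497 ⇒ V=74.5822 exercise | (k=7,j=1): S=67.8364, (K−S)⁺=60.8936, hold=59.6612 ⇒ V=60.8936 exercise | (k=7,j=2): S=84.9854, (K−S)⁺=43.7446, hold=42.5121 ⇒ V=43.7446 exercise | (k=7,j=3): S=106.4697, (K−S)⁺=22.2603, hold=21.0278 ⇒ V=22.2603 exercise | (k=7,j=4): S=133.3852, (K−S)⁺=0.0000, hold=4.5955 ⇒ V=4.5955 continue | (k=7,j=5): S=167.1050, (K−S)⁺=0.0000, hold=0.0000 ⇒ V=0.0000 continue | (k=7,j=6): S=209.3491, (K−S)⁺=0.0000, hold=0.0000 ⇒ V=0.0000 continue | (k=7,j=7): S=262.2726, (K−S)⁺=0.0000, hold=0.0000 ⇒ V=0.0000 continue  boundary S*=106.4697
step 6: (k=6,j=0): S=60.6069, (K−S)⁺=68.1231, hold=66.8907 ⇒ V=68.1231 exercise | (k=6,j=1): S=75.9283, (K−S)⁺=52.8017, hold=51.5693 ⇒ V=52.8017 exercise | (k=6,j=2): S=95.1229, (K−S)⁺=33.6071, hold=32.3746 ⇒ V=33.6071 exercise | (k=6,j=3): S=119.1700, (K−S)⁺=9.5600, hold=13.0429 ⇒ V=13.0429 continue | (k=6,j=4): S=149.2962, (K−S)⁺=0.0000, hold=2.2090 ⇒ V=2.2090 continue | (k=6,j=5): S=187.0382, (K−S)⁺=0.0000, hold=0.0000 ⇒ V=0.0000 continue | (k=6,j=6): S=234.3214, (K−S)⁺=0.0000, hold=0.0000 ⇒ V=0.0000 continue  boundary S*=95.1229
step 5: (k=5,j=0): S=67.8364, (K−S)⁺=60.8936, hold=59.6612 ⇒ V=60.8936 exercise | (k=5,j=1): S=84.9854, (K−S)⁺=43.7446, hold=42.5121 ⇒ V=43.7446 exercise | (k=5,j=2): S=106.4697, (K−S)⁺=22.2603, hold=22.8032 ⇒ V=22.8032 continue | (k=5,j=3): S=133.3852, (K−S)⁺=0.0000, hold=7.3957 ⇒ V=7.3957 continue | (k=5,j=4): S=167.1050, (K−S)⁺=0.0000, hold=1.0619 ⇒ V=1.0619 continue | (k=5,j=5): S=209.3491, (K−S)⁺=0.0000, hold=0.0000 ⇒ V=0.0000 continue  boundary S*=84.9854
step 4: (k=4,j=0): S=75.9283, (K−S)⁺=52.8017, hold=51.5693 ⇒ V=52.8017 exercise | (k=4,j=1): S=95.1229, (K−S)⁺=33.6071, hold=32.6513 ⇒ V=33.6071 exercise | (k=4,j=2): S=119.1700, (K−S)⁺=9.5600, hold=14.7312 ⇒ V=14.7312 continue | (k=4,j=3): S=149.2962, (K−S)⁺=0.0000, hold=4.0964 ⇒ V=4.0964 continue | (k=4,j=4): S=187.0382, (K−S)⁺=0.0000, hold=0.5104 ⇒ V=0.5104 continue  boundary S*=95.1229
step 3: (k=3,j=0): S=84.9854, (K−S)⁺=43.7446, hold=42.5121 ⇒ V=43.7446 exercise | (k=3,j=1): S=106.4697, (K−S)⁺=22.2603, hold=23.6638 ⇒ V=23.6638 continue | (k=3,j=2): S=133.3852, (K−S)⁺=0.0000, hold=9.1693 ⇒ V=9.1693 continue | (k=3,j=3): S=167.1050, (K−S)⁺=0.0000, hold=2.2293 ⇒ V=2.2293 continue  boundary S*=84.9854
step 2: (k=2,j=0): S=95.1229, (K−S)⁺=33.6071, hold=33.0900 ⇒ V=33.6071 exercise | (k=2,j=1): S=119.1700, (K−S)⁺=9.5600, hold=16.0490 ⇒ V=16.0490 continue | (k=2,j=2): S=149.2962, (K−S)⁺=0.0000, hold=5.5440 ⇒ V=5.5440 continue  boundary S*=95.1229
step 1: (k=1,j=0): S=106.4697, (K−S)⁺=22.2603, hold=24.3355 ⇒ V=24.3355 continue | (k=1,j=1): S=133.3852, (K−S)⁺=0.0000, hold=10.5406 ⇒ V=10.5406 continue  boundary S*=-
step 0: (k=0,j=0): S=119.1700, (K−S)⁺=9.5600, hold=17.0709 ⇒ V=17.0709 continue  boundary S*=-

price = 17.0709
boundary = - - 95.1229 84.9854 95.1229 84.9854 95.1229 106.4697
tree:
17.0709
24.3355 10.5406
33.6071 16.0490 5.5440
43.7446 23.6638 9.1693 2.2293
52.8017 33.6071 14.7312 4.0964 0.5104
60.8936 43.7446 22.8032 7.3957 1.0619 0.0000
68.1231 52.8017 33.6071 13.0429 2.2090 0.0000 0.0000
74.5822 60.8936 43.7446 22.2603 4.5955 0.0000 0.0000 0.0000
80.3529 68.1231 52.8017 33.6071 9.5600 0.0000 0.0000 0.0000 0.0000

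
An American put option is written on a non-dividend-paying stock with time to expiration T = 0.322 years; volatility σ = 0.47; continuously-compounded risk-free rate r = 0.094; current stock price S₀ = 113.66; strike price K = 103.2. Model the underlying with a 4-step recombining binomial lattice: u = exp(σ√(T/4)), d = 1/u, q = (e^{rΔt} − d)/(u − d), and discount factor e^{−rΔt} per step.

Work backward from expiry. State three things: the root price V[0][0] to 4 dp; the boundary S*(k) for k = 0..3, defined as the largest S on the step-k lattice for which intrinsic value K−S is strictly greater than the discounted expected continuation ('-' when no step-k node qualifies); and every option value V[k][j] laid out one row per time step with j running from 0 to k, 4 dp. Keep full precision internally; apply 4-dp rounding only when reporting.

Δt=0.08050, u=1.14265, d=0.87516, q=0.49511, disc=e^(-rΔt)=0.99246
k=4 terminal: V=max(K-S,0) → 36.5265 16.1476 0.0000 0.0000 0.0000
k=3: j=0 S=76.1846 intr=27.0154 cont=26.2375 V=27.0154[EX]; j=1 S=99.4705 intr=3.7295 cont=8.0914 V=8.0914[hold]; j=2 S=129.8737 intr=0.0000 cont=0.0000 V=0.0000[hold]; j=3 S=169.5697 intr=0.0000 cont=0.0000 V=0.0000[hold]  S*(3)=76.1846
k=2: j=0 S=87.0524 intr=16.1476 cont=17.5130 V=17.5130[hold]; j=1 S=113.6600 intr=0.0000 cont=4.0545 V=4.0545[hold]; j=2 S=148.4003 intr=0.0000 cont=0.0000 V=0.0000[hold]  S*(2)=-
k=1: j=0 S=99.4705 intr=3.7295 cont=10.7678 V=10.7678[hold]; j=1 S=129.8737 intr=0.0000 cont=2.0316 V=2.0316[hold]  S*(1)=-
k=0: j=0 S=113.6600 intr=0.0000 cont=6.3939 V=6.3939[hold]  S*(0)=-

price = 6.3939
boundary = - - - 76.1846
tree:
6.3939
10.7678 2.0316
17.5130 4.0545 0.0000
27.0154 8.0914 0.0000 0.0000
36.5265 16.1476 0.0000 0.0000 0.0000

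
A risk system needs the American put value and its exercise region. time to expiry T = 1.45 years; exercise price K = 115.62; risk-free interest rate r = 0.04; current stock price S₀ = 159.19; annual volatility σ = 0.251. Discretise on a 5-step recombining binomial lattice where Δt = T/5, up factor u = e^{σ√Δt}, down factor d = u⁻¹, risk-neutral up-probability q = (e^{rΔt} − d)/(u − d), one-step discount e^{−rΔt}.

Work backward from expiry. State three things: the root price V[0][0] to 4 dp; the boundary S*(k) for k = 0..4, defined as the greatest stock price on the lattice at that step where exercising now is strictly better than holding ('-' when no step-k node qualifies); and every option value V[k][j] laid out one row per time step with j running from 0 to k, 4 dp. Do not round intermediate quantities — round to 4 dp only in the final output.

price = 2.3271
boundary = - - - - 92.7055
tree:
2.3271
4.2519 0.5257
7.6410 1.0839 0.0000
13.4338 2.2345 0.0000 0.0000
22.9145 4.6067 0.0000 0.0000 0.0000
34.6353 9.4973 0.0000 0.0000 0.0000 0.0000

Δt=0.29000  u=1.14473  d=0.87357  q=0.50929  discount=0.98847
step 5 (expiry): payoffs max(K−S,0) = 34.6353 9.4973 0.0000 0.0000 0.0000 0.0000
step 4: (k=4,j=0): S=92.7055, (K−S)⁺=22.9145, hold=21.5810 ⇒ V=22.9145 exercise | (k=4,j=1): S=121.4816, (K−S)⁺=0.0000, hold=4.6067 ⇒ V=4.6067 continue | (k=4,j=2): S=159.1900, (K−S)⁺=0.0000, hold=0.0000 ⇒ V=0.0000 continue | (k=4,j=3): S=208.6032, (K−S)⁺=0.0000, hold=0.0000 ⇒ V=0.0000 continue | (k=4,j=4): S=273.3544, (K−S)⁺=0.0000, hold=0.0000 ⇒ V=0.0000 continue  boundary S*=92.7055
step 3: (k=3,j=0): S=106.1227, (K−S)⁺=9.4973, hold=13.4338 ⇒ V=13.4338 continue | (k=3,j=1): S=139.0635, (K−S)⁺=0.0000, hold=2.2345 ⇒ V=2.2345 continue | (k=3,j=2): S=182.2294, (K−S)⁺=0.0000, hold=0.0000 ⇒ V=0.0000 continue | (k=3,j=3): S=238.7940, (K−S)⁺=0.0000, hold=0.0000 ⇒ V=0.0000 continue  boundary S*=-
step 2: (k=2,j=0): S=121.4816, (K−S)⁺=0.0000, hold=7.6410 ⇒ V=7.6410 continue | (k=2,j=1): S=159.1900, (K−S)⁺=0.0000, hold=1.0839 ⇒ V=1.0839 continue | (k=2,j=2): S=208.6032, (K−S)⁺=0.0000, hold=0.0000 ⇒ V=0.0000 continue  boundary S*=-
step 1: (k=1,j=0): S=139.0635, (K−S)⁺=0.0000, hold=4.2519 ⇒ V=4.2519 continue | (k=1,j=1): S=182.2294, (K−S)⁺=0.0000, hold=0.5257 ⇒ V=0.5257 continue  boundary S*=-
step 0: (k=0,j=0): S=159.1900, (K−S)⁺=0.0000, hold=2.3271 ⇒ V=2.3271 continue  boundary S*=-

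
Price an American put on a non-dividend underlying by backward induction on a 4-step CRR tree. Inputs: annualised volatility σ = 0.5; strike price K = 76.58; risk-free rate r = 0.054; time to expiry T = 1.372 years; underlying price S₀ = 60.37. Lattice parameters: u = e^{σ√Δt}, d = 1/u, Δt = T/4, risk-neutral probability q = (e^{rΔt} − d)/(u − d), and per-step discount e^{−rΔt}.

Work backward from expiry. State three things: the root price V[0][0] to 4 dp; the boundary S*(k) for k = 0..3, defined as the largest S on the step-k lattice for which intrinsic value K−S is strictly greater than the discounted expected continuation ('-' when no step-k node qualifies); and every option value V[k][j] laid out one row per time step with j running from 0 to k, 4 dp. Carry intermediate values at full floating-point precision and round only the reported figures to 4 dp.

price = 22.9306
boundary = - - 33.6102 45.0450
tree:
22.9306
32.1215 13.0226
42.9698 20.6328 4.5755
51.5018 31.5350 8.6122 0.0000
57.8679 42.9698 16.2100 0.0000 0.0000

params: Δt=0.34300 u=1.34022 d=0.74615 q=0.45878 e^(-rΔt)=0.98165
t_4 payoffs: 57.8679 42.9698 16.2100 0.0000 0.0000
t_3: node(3,0) S=25.0782 payoff=51.5018 vs cont=50.0964 → 51.5018 [stop]  node(3,1) S=45.0450 payoff=31.5350 vs cont=30.1297 → 31.5350 [stop]  node(3,2) S=80.9089 payoff=0.0000 vs cont=8.6122 → 8.6122 [wait]  node(3,3) S=145.3268 payoff=0.0000 vs cont=0.0000 → 0.0000 [wait]  ⇒ S*(3)=45.0450
t_2: node(2,0) S=33.6102 payoff=42.9698 vs cont=41.5644 → 42.9698 [stop]  node(2,1) S=60.3700 payoff=16.2100 vs cont=20.6328 → 20.6328 [wait]  node(2,2) S=108.4354 payoff=0.0000 vs cont=4.5755 → 4.5755 [wait]  ⇒ S*(2)=33.6102
t_1: node(1,0) S=45.0450 payoff=31.5350 vs cont=32.1215 → 32.1215 [wait]  node(1,1) S=80.9089 payoff=0.0000 vs cont=13.0226 → 13.0226 [wait]  ⇒ S*(1)=-
t_0: node(0,0) S=60.3700 payoff=16.2100 vs cont=22.9306 → 22.9306 [wait]  ⇒ S*(0)=-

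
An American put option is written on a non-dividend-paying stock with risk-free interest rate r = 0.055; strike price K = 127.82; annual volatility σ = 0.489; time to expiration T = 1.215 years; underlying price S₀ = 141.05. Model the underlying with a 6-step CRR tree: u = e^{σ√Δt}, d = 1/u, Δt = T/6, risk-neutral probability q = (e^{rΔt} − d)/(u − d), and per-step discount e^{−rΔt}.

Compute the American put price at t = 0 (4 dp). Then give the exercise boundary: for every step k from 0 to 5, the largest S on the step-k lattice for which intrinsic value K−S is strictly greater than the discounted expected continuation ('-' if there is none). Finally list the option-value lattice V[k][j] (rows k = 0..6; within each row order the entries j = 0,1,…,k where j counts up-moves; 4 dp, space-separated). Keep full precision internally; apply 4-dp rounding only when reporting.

price = 19.0738
boundary = - - - 72.8909 58.4934 72.8909
tree:
19.0738
28.1532 9.3081
40.1649 15.3029 2.7818
54.9291 24.5024 5.3120 0.0000
69.3266 37.7770 10.1436 0.0000 0.0000
80.8803 54.9291 19.3698 0.0000 0.0000 0.0000
90.1519 69.3266 36.9877 0.0000 0.0000 0.0000 0.0000

params: Δt=0.20250 u=1.24614 d=0.80248 q=0.47045 e^(-rΔt)=0.98892
t_6 payoffs: 90.1519 69.3266 36.9877 0.0000 0.0000 0.0000 0.0000
t_5: node(5,0) S=46.9397 payoff=80.8803 vs cont=79.4646 → 80.8803 [stop]  node(5,1) S=72.8909 payoff=54.9291 vs cont=53.5134 → 54.9291 [stop]  node(5,2) S=113.1896 payoff=14.6304 vs cont=19.3698 → 19.3698 [wait]  node(5,3) S=175.7679 payoff=0.0000 vs cont=0.0000 → 0.0000 [wait]  node(5,4) S=272.9434 payoff=0.0000 vs cont=0.0000 → 0.0000 [wait]  node(5,5) S=423.8436 payoff=0.0000 vs cont=0.0000 → 0.0000 [wait]  ⇒ S*(5)=72.8909
t_4: node(4,0) S=58.4934 payoff=69.3266 vs cont=67.9109 → 69.3266 [stop]  node(4,1) S=90.8323 payoff=36.9877 vs cont=37.7770 → 37.7770 [wait]  node(4,2) S=141.0500 payoff=0.0000 vs cont=10.1436 → 10.1436 [wait]  node(4,3) S=219.0313 payoff=0.0000 vs cont=0.0000 → 0.0000 [wait]  node(4,4) S=340.1254 payoff=0.0000 vs cont=0.0000 → 0.0000 [wait]  ⇒ S*(4)=58.4934
t_3: node(3,0) S=72.8909 payoff=54.9291 vs cont=53.8806 → 54.9291 [stop]  node(3,1) S=113.1896 payoff=14.6304 vs cont=24.5024 → 24.5024 [wait]  node(3,2) S=175.7679 payoff=0.0000 vs cont=5.3120 → 5.3120 [wait]  node(3,3) S=272.9434 payoff=0.0000 vs cont=0.0000 → 0.0000 [wait]  ⇒ S*(3)=72.8909
t_2: node(2,0) S=90.8323 payoff=36.9877 vs cont=40.1649 → 40.1649 [wait]  node(2,1) S=141.0500 payoff=0.0000 vs cont=15.3029 → 15.3029 [wait]  node(2,2) S=219.0313 payoff=0.0000 vs cont=2.7818 → 2.7818 [wait]  ⇒ S*(2)=-
t_1: node(1,0) S=113.1896 payoff=14.6304 vs cont=28.1532 → 28.1532 [wait]  node(1,1) S=175.7679 payoff=0.0000 vs cont=9.3081 → 9.3081 [wait]  ⇒ S*(1)=-
t_0: node(0,0) S=141.0500 payoff=0.0000 vs cont=19.0738 → 19.0738 [wait]  ⇒ S*(0)=-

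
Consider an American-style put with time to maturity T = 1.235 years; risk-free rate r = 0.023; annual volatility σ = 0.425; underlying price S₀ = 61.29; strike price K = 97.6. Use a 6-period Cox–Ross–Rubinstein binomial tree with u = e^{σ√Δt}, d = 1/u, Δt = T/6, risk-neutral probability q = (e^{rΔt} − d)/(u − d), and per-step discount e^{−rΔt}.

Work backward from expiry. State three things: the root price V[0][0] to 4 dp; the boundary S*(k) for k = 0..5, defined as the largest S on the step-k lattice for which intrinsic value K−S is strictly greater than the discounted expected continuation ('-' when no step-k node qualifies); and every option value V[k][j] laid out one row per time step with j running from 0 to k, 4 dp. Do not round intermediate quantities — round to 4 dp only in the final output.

price = 38.0321
boundary = - 50.5417 41.6783 50.5417 61.2900 74.3240
tree:
38.0321
47.0583 28.0015
55.9217 37.0838 17.8034
63.2307 47.0583 25.9488 8.5828
69.2580 55.9217 36.3100 14.2534 2.1245
74.2282 63.2307 47.0583 23.2760 3.9838 0.0000
78.3269 69.2580 55.9217 36.3100 7.4701 0.0000 0.0000

params: Δt=0.20583 u=1.21266 d=0.82463 q=0.46417 e^(-rΔt)=0.99528
t_6 payoffs: 78.3269 69.2580 55.9217 36.3100 7.4701 0.0000 0.0000
t_5: node(5,0) S=23.3718 payoff=74.2282 vs cont=73.7673 → 74.2282 [stop]  node(5,1) S=34.3693 payoff=63.2307 vs cont=62.7697 → 63.2307 [stop]  node(5,2) S=50.5417 payoff=47.0583 vs cont=46.5973 → 47.0583 [stop]  node(5,3) S=74.3240 payoff=23.2760 vs cont=22.8150 → 23.2760 [stop]  node(5,4) S=109.2971 payoff=0.0000 vs cont=3.9838 → 3.9838 [wait]  node(5,5) S=160.7266 payoff=0.0000 vs cont=0.0000 → 0.0000 [wait]  ⇒ S*(5)=74.3240
t_4: node(4,0) S=28.3420 payoff=69.2580 vs cont=68.7970 → 69.2580 [stop]  node(4,1) S=41.6783 payoff=55.9217 vs cont=55.4607 → 55.9217 [stop]  node(4,2) S=61.2900 payoff=36.3100 vs cont=35.8490 → 36.3100 [stop]  node(4,3) S=90.1299 payoff=7.4701 vs cont=14.2534 → 14.2534 [wait]  node(4,4) S=132.5404 payoff=0.0000 vs cont=2.1245 → 2.1245 [wait]  ⇒ S*(4)=61.2900
t_3: node(3,0) S=34.3693 payoff=63.2307 vs cont=62.7697 → 63.2307 [stop]  node(3,1) S=50.5417 payoff=47.0583 vs cont=46.5973 → 47.0583 [stop]  node(3,2) S=74.3240 payoff=23.2760 vs cont=25.9488 → 25.9488 [wait]  node(3,3) S=109.2971 payoff=0.0000 vs cont=8.5828 → 8.5828 [wait]  ⇒ S*(3)=50.5417
t_2: node(2,0) S=41.6783 payoff=55.9217 vs cont=55.4607 → 55.9217 [stop]  node(2,1) S=61.2900 payoff=36.3100 vs cont=37.0838 → 37.0838 [wait]  node(2,2) S=90.1299 payoff=7.4701 vs cont=17.8034 → 17.8034 [wait]  ⇒ S*(2)=41.6783
t_1: node(1,0) S=50.5417 payoff=47.0583 vs cont=46.9548 → 47.0583 [stop]  node(1,1) S=74.3240 payoff=23.2760 vs cont=28.0015 → 28.0015 [wait]  ⇒ S*(1)=50.5417
t_0: node(0,0) S=61.2900 payoff=36.3100 vs cont=38.0321 → 38.0321 [wait]  ⇒ S*(0)=-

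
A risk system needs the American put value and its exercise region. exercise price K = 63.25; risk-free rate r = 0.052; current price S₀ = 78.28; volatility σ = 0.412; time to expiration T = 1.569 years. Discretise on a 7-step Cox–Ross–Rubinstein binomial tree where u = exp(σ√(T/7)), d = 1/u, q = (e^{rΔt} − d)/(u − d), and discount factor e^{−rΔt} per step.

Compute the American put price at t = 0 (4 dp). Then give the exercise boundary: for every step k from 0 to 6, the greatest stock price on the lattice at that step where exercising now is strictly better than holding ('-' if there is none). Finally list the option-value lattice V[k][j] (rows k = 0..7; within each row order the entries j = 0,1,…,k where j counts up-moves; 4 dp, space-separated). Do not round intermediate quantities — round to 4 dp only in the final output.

price = 6.0796
boundary = - - - - 35.8760 43.6029 52.9941
tree:
6.0796
9.3461 2.7067
13.9408 4.6212 0.7088
20.0174 7.7303 1.3825 0.0000
27.3740 12.5752 2.6963 0.0000 0.0000
33.7317 19.6471 5.2586 0.0000 0.0000 0.0000
38.9627 27.3740 10.2559 0.0000 0.0000 0.0000 0.0000
43.2667 33.7317 19.6471 0.0000 0.0000 0.0000 0.0000 0.0000

Δt=0.22414  u=1.21538  d=0.82279  q=0.48125  discount=0.98841
step 7 (expiry): payoffs max(K−S,0) = 43.2667 33.7317 19.6471 0.0000 0.0000 0.0000 0.0000 0.0000
step 6: (k=6,j=0): S=24.2873, (K−S)⁺=38.9627, hold=38.2297 ⇒ V=38.9627 exercise | (k=6,j=1): S=35.8760, (K−S)⁺=27.3740, hold=26.6411 ⇒ V=27.3740 exercise | (k=6,j=2): S=52.9941, (K−S)⁺=10.2559, hold=10.0738 ⇒ V=10.2559 exercise | (k=6,j=3): S=78.2800, (K−S)⁺=0.0000, hold=0.0000 ⇒ V=0.0000 continue | (k=6,j=4): S=115.6310, (K−S)⁺=0.0000, hold=0.0000 ⇒ V=0.0000 continue | (k=6,j=5): S=170.8040, (K−S)⁺=0.0000, hold=0.0000 ⇒ V=0.0000 continue | (k=6,j=6): S=252.3026, (K−S)⁺=0.0000, hold=0.0000 ⇒ V=0.0000 continue  boundary S*=52.9941
step 5: (k=5,j=0): S=29.5183, (K−S)⁺=33.7317, hold=32.9987 ⇒ V=33.7317 exercise | (k=5,j=1): S=43.6029, (K−S)⁺=19.6471, hold=18.9142 ⇒ V=19.6471 exercise | (k=5,j=2): S=64.4079, (K−S)⁺=0.0000, hold=5.2586 ⇒ V=5.2586 continue | (k=5,j=3): S=95.1399, (K−S)⁺=0.0000, hold=0.0000 ⇒ V=0.0000 continue | (k=5,j=4): S=140.5356, (K−S)⁺=0.0000, hold=0.0000 ⇒ V=0.0000 continue | (k=5,j=5): S=207.5917, (K−S)⁺=0.0000, hold=0.0000 ⇒ V=0.0000 continue  boundary S*=43.6029
step 4: (k=4,j=0): S=35.8760, (K−S)⁺=27.3740, hold=26.6411 ⇒ V=27.3740 exercise | (k=4,j=1): S=52.9941, (K−S)⁺=10.2559, hold=12.5752 ⇒ V=12.5752 continue | (k=4,j=2): S=78.2800, (K−S)⁺=0.0000, hold=2.6963 ⇒ V=2.6963 continue | (k=4,j=3): S=115.6310, (K−S)⁺=0.0000, hold=0.0000 ⇒ V=0.0000 continue | (k=4,j=4): S=170.8040, (K−S)⁺=0.0000, hold=0.0000 ⇒ V=0.0000 continue  boundary S*=35.8760
step 3: (k=3,j=0): S=43.6029, (K−S)⁺=19.6471, hold=20.0174 ⇒ V=20.0174 continue | (k=3,j=1): S=64.4079, (K−S)⁺=0.0000, hold=7.7303 ⇒ V=7.7303 continue | (k=3,j=2): S=95.1399, (K−S)⁺=0.0000, hold=1.3825 ⇒ V=1.3825 continue | (k=3,j=3): S=140.5356, (K−S)⁺=0.0000, hold=0.0000 ⇒ V=0.0000 continue  boundary S*=-
step 2: (k=2,j=0): S=52.9941, (K−S)⁺=10.2559, hold=13.9408 ⇒ V=13.9408 continue | (k=2,j=1): S=78.2800, (K−S)⁺=0.0000, hold=4.6212 ⇒ V=4.6212 continue | (k=2,j=2): S=115.6310, (K−S)⁺=0.0000, hold=0.7088 ⇒ V=0.7088 continue  boundary S*=-
step 1: (k=1,j=0): S=64.4079, (K−S)⁺=0.0000, hold=9.3461 ⇒ V=9.3461 continue | (k=1,j=1): S=95.1399, (K−S)⁺=0.0000, hold=2.7067 ⇒ V=2.7067 continue  boundary S*=-
step 0: (k=0,j=0): S=78.2800, (K−S)⁺=0.0000, hold=6.0796 ⇒ V=6.0796 continue  boundary S*=-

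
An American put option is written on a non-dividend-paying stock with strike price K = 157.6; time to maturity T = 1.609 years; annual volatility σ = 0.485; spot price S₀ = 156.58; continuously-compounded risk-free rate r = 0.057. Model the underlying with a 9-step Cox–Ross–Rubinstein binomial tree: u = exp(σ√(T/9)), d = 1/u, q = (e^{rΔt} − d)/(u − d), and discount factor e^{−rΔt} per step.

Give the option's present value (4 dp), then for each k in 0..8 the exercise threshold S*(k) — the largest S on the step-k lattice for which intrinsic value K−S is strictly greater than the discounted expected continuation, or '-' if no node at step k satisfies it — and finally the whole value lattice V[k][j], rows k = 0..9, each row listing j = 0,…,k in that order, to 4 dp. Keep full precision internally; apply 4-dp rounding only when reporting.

price = 32.8202
boundary = - - - 84.6362 68.9440 84.6362 68.9440 84.6362 103.9002
tree:
32.8202
44.0894 21.0098
57.5948 30.0383 11.4335
72.9638 41.7653 17.6592 4.7639
88.6560 56.2273 26.6011 8.1067 1.1531
101.4388 72.9638 38.8490 13.5690 2.2134 0.0000
111.8516 88.6560 54.5707 22.2222 4.2487 0.0000 0.0000
120.3337 101.4388 72.9638 35.3160 8.1557 0.0000 0.0000 0.0000
127.2432 111.8516 88.6560 53.6998 15.6553 0.0000 0.0000 0.0000 0.0000
132.8716 120.3337 101.4388 72.9638 30.0512 0.0000 0.0000 0.0000 0.0000 0.0000

params: Δt=0.17878 u=1.22761 d=0.81459 q=0.47371 e^(-rΔt)=0.98986
t_9 payoffs: 132.8716 120.3337 101.4388 72.9638 30.0512 0.0000 0.0000 0.0000 0.0000 0.0000
t_8: node(8,0) S=30.3568 payoff=127.2432 vs cont=125.6454 → 127.2432 [stop]  node(8,1) S=45.7484 payoff=111.8516 vs cont=110.2537 → 111.8516 [stop]  node(8,2) S=68.9440 payoff=88.6560 vs cont=87.0582 → 88.6560 [stop]  node(8,3) S=103.9002 payoff=53.6998 vs cont=52.1020 → 53.6998 [stop]  node(8,4) S=156.5800 payoff=1.0200 vs cont=15.6553 → 15.6553 [wait]  node(8,5) S=235.9698 payoff=0.0000 vs cont=0.0000 → 0.0000 [wait]  node(8,6) S=355.6120 payoff=0.0000 vs cont=0.0000 → 0.0000 [wait]  node(8,7) S=535.9157 payoff=0.0000 vs cont=0.0000 → 0.0000 [wait]  node(8,8) S=807.6375 payoff=0.0000 vs cont=0.0000 → 0.0000 [wait]  ⇒ S*(8)=103.9002
t_7: node(7,0) S=37.2663 payoff=120.3337 vs cont=118.7359 → 120.3337 [stop]  node(7,1) S=56.1612 payoff=101.4388 vs cont=99.8410 → 101.4388 [stop]  node(7,2) S=84.6362 payoff=72.9638 vs cont=71.3659 → 72.9638 [stop]  node(7,3) S=127.5488 payoff=30.0512 vs cont=35.3160 → 35.3160 [wait]  node(7,4) S=192.2190 payoff=0.0000 vs cont=8.1557 → 8.1557 [wait]  node(7,5) S=289.6786 payoff=0.0000 vs cont=0.0000 → 0.0000 [wait]  node(7,6) S=436.5524 payoff=0.0000 vs cont=0.0000 → 0.0000 [wait]  node(7,7) S=657.8948 payoff=0.0000 vs cont=0.0000 → 0.0000 [wait]  ⇒ S*(7)=84.6362
t_6: node(6,0) S=45.7484 payoff=111.8516 vs cont=110.2537 → 111.8516 [stop]  node(6,1) S=68.9440 payoff=88.6560 vs cont=87.0582 → 88.6560 [stop]  node(6,2) S=103.9002 payoff=53.6998 vs cont=54.5707 → 54.5707 [wait]  node(6,3) S=156.5800 payoff=1.0200 vs cont=22.2222 → 22.2222 [wait]  node(6,4) S=235.9698 payoff=0.0000 vs cont=4.2487 → 4.2487 [wait]  node(6,5) S=355.6120 payoff=0.0000 vs cont=0.0000 → 0.0000 [wait]  node(6,6) S=535.9157 payoff=0.0000 vs cont=0.0000 → 0.0000 [wait]  ⇒ S*(6)=68.9440
t_5: node(5,0) S=56.1612 payoff=101.4388 vs cont=99.8410 → 101.4388 [stop]  node(5,1) S=84.6362 payoff=72.9638 vs cont=71.7743 → 72.9638 [stop]  node(5,2) S=127.5488 payoff=30.0512 vs cont=38.8490 → 38.8490 [wait]  node(5,3) S=192.2190 payoff=0.0000 vs cont=13.5690 → 13.5690 [wait]  node(5,4) S=289.6786 payoff=0.0000 vs cont=2.2134 → 2.2134 [wait]  node(5,5) S=436.5524 payoff=0.0000 vs cont=0.0000 → 0.0000 [wait]  ⇒ S*(5)=84.6362
t_4: node(4,0) S=68.9440 payoff=88.6560 vs cont=87.0582 → 88.6560 [stop]  node(4,1) S=103.9002 payoff=53.6998 vs cont=56.2273 → 56.2273 [wait]  node(4,2) S=156.5800 payoff=1.0200 vs cont=26.6011 → 26.6011 [wait]  node(4,3) S=235.9698 payoff=0.0000 vs cont=8.1067 → 8.1067 [wait]  node(4,4) S=355.6120 payoff=0.0000 vs cont=1.1531 → 1.1531 [wait]  ⇒ S*(4)=68.9440
t_3: node(3,0) S=84.6362 payoff=72.9638 vs cont=72.5511 → 72.9638 [stop]  node(3,1) S=127.5488 payoff=30.0512 vs cont=41.7653 → 41.7653 [wait]  node(3,2) S=192.2190 payoff=0.0000 vs cont=17.6592 → 17.6592 [wait]  node(3,3) S=289.6786 payoff=0.0000 vs cont=4.7639 → 4.7639 [wait]  ⇒ S*(3)=84.6362
t_2: node(2,0) S=103.9002 payoff=53.6998 vs cont=57.5948 → 57.5948 [wait]  node(2,1) S=156.5800 payoff=1.0200 vs cont=30.0383 → 30.0383 [wait]  node(2,2) S=235.9698 payoff=0.0000 vs cont=11.4335 → 11.4335 [wait]  ⇒ S*(2)=-
t_1: node(1,0) S=127.5488 payoff=30.0512 vs cont=44.0894 → 44.0894 [wait]  node(1,1) S=192.2190 payoff=0.0000 vs cont=21.0098 → 21.0098 [wait]  ⇒ S*(1)=-
t_0: node(0,0) S=156.5800 payoff=1.0200 vs cont=32.8202 → 32.8202 [wait]  ⇒ S*(0)=-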